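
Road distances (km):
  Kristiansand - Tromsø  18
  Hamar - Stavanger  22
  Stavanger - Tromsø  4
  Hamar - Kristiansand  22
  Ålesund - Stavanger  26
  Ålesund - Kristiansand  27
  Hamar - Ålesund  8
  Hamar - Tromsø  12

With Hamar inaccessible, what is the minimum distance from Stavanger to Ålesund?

26

Candidate routes:
Stavanger -> Ålesund: 26
Stavanger -> Tromsø -> Kristiansand -> Ålesund: 4 + 18 + 27 = 49
Shortest: 26 km.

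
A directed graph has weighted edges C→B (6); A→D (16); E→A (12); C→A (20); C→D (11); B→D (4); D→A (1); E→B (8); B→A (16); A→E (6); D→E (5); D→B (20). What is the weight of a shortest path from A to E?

Routes from A to E:
A→D→E: 16 + 5 = 21
A→E: 6
The minimum is 6.

6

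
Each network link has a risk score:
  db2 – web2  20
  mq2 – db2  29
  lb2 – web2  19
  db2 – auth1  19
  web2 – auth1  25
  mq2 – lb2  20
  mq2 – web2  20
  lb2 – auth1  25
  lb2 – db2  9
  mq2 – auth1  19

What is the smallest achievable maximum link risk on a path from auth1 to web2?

19

A few of the auth1→web2 routes:
auth1 → db2 → lb2 → mq2 → web2: max(19, 9, 20, 20) = 20
auth1 → mq2 → lb2 → db2 → web2: max(19, 20, 9, 20) = 20
auth1 → mq2 → lb2 → web2: max(19, 20, 19) = 20
auth1 → mq2 → web2: max(19, 20) = 20
auth1 → db2 → lb2 → web2: max(19, 9, 19) = 19
Best route has worst link 19.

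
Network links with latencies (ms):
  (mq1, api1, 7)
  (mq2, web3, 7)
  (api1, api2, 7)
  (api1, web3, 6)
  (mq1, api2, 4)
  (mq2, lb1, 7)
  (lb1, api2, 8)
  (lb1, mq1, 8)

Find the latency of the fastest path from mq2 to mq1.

15

Some routes from mq2 to mq1:
mq2 -> lb1 -> api2 -> mq1: 7 + 8 + 4 = 19
mq2 -> lb1 -> mq1: 7 + 8 = 15
mq2 -> web3 -> api1 -> mq1: 7 + 6 + 7 = 20
Best route has total 15 ms.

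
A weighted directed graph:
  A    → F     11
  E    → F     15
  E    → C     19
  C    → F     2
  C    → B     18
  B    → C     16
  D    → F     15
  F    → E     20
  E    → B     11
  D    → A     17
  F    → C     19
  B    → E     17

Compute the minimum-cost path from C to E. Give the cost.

Routes from C to E:
C-F-E: 2 + 20 = 22
C-B-E: 18 + 17 = 35
Best route has total 22.

22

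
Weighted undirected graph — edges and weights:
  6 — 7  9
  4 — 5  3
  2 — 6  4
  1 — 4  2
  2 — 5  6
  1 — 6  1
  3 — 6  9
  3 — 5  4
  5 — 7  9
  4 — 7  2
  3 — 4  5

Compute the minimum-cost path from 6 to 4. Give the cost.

3

Comparing a few candidate routes:
6 - 7 - 4: 9 + 2 = 11
6 - 1 - 4: 1 + 2 = 3
6 - 2 - 5 - 4: 4 + 6 + 3 = 13
Shortest: 3.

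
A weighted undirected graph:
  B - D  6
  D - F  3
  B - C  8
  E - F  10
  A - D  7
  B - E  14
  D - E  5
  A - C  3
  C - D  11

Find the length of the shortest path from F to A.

Some routes from F to A:
F-D-B-C-A: 3 + 6 + 8 + 3 = 20
F-D-A: 3 + 7 = 10
F-D-C-A: 3 + 11 + 3 = 17
F-E-D-A: 10 + 5 + 7 = 22
The minimum is 10.

10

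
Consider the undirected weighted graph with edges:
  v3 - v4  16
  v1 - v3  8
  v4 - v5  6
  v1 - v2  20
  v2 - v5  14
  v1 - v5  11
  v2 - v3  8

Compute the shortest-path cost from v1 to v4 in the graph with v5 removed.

24

Paths from v1 to v4 avoiding v5:
v1 -> v2 -> v3 -> v4: 20 + 8 + 16 = 44
v1 -> v3 -> v4: 8 + 16 = 24
The minimum is 24.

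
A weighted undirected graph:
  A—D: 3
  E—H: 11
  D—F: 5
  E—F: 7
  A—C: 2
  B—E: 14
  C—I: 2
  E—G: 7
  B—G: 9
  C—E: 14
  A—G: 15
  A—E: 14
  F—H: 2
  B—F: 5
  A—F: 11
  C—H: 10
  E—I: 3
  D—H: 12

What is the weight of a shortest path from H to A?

A few of the H→A routes:
H-C-A: 10 + 2 = 12
H-F-D-A: 2 + 5 + 3 = 10
H-F-A: 2 + 11 = 13
The minimum is 10.

10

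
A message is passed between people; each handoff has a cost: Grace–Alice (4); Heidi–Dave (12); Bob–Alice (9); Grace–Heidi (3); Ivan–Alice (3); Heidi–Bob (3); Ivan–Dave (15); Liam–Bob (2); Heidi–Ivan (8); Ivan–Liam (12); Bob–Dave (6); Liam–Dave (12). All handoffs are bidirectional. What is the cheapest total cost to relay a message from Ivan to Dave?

Some routes from Ivan to Dave:
Ivan→Alice→Bob→Dave: 3 + 9 + 6 = 18
Ivan→Heidi→Bob→Dave: 8 + 3 + 6 = 17
Ivan→Dave: 15
The minimum is 15.

15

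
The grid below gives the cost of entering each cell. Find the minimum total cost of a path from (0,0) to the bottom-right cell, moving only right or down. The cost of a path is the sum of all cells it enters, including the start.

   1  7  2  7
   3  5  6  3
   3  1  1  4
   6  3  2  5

One optimal route is r0c0 r1c0 r2c0 r2c1 r2c2 r3c2 r3c3.
Its cost is 1 + 3 + 3 + 1 + 1 + 2 + 5 = 16.
(Top row then right column would cost 29.)

16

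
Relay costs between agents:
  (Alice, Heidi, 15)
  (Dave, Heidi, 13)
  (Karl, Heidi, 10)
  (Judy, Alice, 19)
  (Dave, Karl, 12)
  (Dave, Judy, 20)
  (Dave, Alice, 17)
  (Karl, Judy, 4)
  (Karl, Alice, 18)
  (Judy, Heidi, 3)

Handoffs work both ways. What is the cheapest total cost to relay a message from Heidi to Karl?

Checking several routes:
Heidi -> Karl: 10
Heidi -> Dave -> Karl: 13 + 12 = 25
Heidi -> Judy -> Karl: 3 + 4 = 7
Best route has total 7.

7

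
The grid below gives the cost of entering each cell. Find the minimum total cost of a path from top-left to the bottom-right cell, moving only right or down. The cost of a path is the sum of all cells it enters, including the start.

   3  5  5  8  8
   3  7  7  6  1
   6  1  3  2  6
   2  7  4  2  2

One optimal route is [0,0]→[1,0]→[2,0]→[2,1]→[2,2]→[2,3]→[3,3]→[3,4].
Its cost is 3 + 3 + 6 + 1 + 3 + 2 + 2 + 2 = 22.
(Top row then right column would cost 38.)

22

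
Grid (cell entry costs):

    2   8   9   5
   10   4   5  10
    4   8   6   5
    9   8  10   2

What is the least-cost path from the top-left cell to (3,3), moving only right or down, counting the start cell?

Best path: (0,0)→(0,1)→(1,1)→(1,2)→(2,2)→(2,3)→(3,3)
Cost: 2 + 8 + 4 + 5 + 6 + 5 + 2 = 32
(Top row then right column would cost 41.)

32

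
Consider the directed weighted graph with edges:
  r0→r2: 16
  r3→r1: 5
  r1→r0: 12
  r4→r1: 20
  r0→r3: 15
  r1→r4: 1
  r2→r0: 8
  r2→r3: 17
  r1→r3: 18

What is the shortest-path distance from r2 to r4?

23

Candidate routes:
r2-r3-r1-r4: 17 + 5 + 1 = 23
r2-r0-r3-r1-r4: 8 + 15 + 5 + 1 = 29
Best route has total 23.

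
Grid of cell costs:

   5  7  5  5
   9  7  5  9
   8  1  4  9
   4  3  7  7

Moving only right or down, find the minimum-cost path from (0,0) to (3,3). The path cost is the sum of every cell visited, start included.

37

Cheapest: r0c0 r0c1 r1c1 r2c1 r3c1 r3c2 r3c3
  5 + 7 + 7 + 1 + 3 + 7 + 7 = 37
(Top row then right column would cost 47.)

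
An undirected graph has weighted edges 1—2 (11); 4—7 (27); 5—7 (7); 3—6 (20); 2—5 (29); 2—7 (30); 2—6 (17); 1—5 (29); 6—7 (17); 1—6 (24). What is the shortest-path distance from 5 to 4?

Some routes from 5 to 4:
5→1→6→7→4: 29 + 24 + 17 + 27 = 97
5→1→2→6→7→4: 29 + 11 + 17 + 17 + 27 = 101
5→1→2→7→4: 29 + 11 + 30 + 27 = 97
5→2→6→7→4: 29 + 17 + 17 + 27 = 90
5→7→4: 7 + 27 = 34
5→2→7→4: 29 + 30 + 27 = 86
Best route has total 34.

34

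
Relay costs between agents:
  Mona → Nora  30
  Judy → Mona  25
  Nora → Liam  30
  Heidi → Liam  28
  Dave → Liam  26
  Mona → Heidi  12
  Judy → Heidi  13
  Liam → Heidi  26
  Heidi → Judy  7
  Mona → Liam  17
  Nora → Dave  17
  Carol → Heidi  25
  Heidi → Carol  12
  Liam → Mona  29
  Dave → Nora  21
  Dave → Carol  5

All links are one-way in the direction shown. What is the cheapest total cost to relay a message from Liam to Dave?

76

Candidate routes:
Liam - Mona - Nora - Dave: 29 + 30 + 17 = 76
Liam - Heidi - Judy - Mona - Nora - Dave: 26 + 7 + 25 + 30 + 17 = 105
The minimum is 76.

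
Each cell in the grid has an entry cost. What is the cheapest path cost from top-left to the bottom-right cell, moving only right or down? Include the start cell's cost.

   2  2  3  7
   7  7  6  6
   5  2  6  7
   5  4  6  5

Path [0,0] [0,1] [1,1] [2,1] [3,1] [3,2] [3,3]: 2 + 2 + 7 + 2 + 4 + 6 + 5 = 28.
For comparison, the top-then-right route costs 32.

28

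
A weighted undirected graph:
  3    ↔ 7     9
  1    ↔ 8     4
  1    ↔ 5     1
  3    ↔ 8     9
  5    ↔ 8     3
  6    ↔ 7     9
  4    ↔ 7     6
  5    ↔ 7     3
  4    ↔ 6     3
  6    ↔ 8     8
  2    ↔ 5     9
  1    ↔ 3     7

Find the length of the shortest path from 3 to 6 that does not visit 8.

18

Paths from 3 to 6 avoiding 8:
3 - 7 - 6: 9 + 9 = 18
3 - 7 - 4 - 6: 9 + 6 + 3 = 18
3 - 1 - 5 - 7 - 4 - 6: 7 + 1 + 3 + 6 + 3 = 20
3 - 1 - 5 - 7 - 6: 7 + 1 + 3 + 9 = 20
Shortest: 18.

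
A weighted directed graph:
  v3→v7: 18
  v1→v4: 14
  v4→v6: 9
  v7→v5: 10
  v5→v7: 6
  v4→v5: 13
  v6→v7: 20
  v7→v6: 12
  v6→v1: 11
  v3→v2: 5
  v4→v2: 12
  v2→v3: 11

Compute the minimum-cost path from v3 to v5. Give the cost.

28

Paths from v3 to v5:
v3 → v7 → v5: 18 + 10 = 28
v3 → v7 → v6 → v1 → v4 → v5: 18 + 12 + 11 + 14 + 13 = 68
The minimum is 28.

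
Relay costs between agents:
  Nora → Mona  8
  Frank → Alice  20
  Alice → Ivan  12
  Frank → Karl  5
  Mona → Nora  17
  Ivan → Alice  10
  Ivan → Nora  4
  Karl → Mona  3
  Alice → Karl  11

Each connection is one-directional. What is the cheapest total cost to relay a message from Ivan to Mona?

Paths from Ivan to Mona:
Ivan -> Nora -> Mona: 4 + 8 = 12
Ivan -> Alice -> Karl -> Mona: 10 + 11 + 3 = 24
Shortest: 12.

12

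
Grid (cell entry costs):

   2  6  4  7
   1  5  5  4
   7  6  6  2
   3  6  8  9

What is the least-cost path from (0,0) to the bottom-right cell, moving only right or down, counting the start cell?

28

Cheapest: (0,0) (1,0) (1,1) (1,2) (1,3) (2,3) (3,3)
  2 + 1 + 5 + 5 + 4 + 2 + 9 = 28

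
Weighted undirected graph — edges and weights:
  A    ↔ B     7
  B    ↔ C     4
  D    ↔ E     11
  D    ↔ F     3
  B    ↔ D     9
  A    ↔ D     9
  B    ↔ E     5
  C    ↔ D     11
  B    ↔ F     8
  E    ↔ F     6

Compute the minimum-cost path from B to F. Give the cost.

8

Some routes from B to F:
B→C→D→F: 4 + 11 + 3 = 18
B→F: 8
B→D→F: 9 + 3 = 12
B→E→F: 5 + 6 = 11
Shortest: 8.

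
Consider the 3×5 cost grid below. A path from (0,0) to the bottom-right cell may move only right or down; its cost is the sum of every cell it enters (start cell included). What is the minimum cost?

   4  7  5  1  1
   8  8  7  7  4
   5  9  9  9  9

Take r0c0 → r0c1 → r0c2 → r0c3 → r0c4 → r1c4 → r2c4 for a total of 4 + 7 + 5 + 1 + 1 + 4 + 9 = 31.

31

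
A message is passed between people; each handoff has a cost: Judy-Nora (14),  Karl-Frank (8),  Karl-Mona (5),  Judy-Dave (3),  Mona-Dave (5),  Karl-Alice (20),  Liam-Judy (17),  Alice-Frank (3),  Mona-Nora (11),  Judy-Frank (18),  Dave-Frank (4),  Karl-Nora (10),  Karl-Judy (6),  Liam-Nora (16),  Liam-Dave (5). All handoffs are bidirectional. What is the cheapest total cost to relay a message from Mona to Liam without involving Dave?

27

Checking several routes:
Mona → Karl → Judy → Nora → Liam: 5 + 6 + 14 + 16 = 41
Mona → Karl → Nora → Liam: 5 + 10 + 16 = 31
Mona → Karl → Judy → Liam: 5 + 6 + 17 = 28
Mona → Nora → Liam: 11 + 16 = 27
The minimum is 27.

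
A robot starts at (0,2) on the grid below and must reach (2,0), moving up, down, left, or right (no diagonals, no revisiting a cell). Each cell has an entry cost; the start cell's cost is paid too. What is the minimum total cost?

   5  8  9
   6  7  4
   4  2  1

One optimal route is r0c2 r1c2 r2c2 r2c1 r2c0.
Its cost is 9 + 4 + 1 + 2 + 4 = 20.

20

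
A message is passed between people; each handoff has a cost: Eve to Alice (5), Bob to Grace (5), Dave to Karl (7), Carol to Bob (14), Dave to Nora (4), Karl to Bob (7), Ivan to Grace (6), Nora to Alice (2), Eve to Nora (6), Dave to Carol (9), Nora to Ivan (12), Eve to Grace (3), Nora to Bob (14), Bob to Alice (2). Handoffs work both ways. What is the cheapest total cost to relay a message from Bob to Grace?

Some routes from Bob to Grace:
Bob -> Grace: 5
Bob -> Alice -> Nora -> Ivan -> Grace: 2 + 2 + 12 + 6 = 22
Bob -> Nora -> Eve -> Grace: 14 + 6 + 3 = 23
Bob -> Alice -> Eve -> Grace: 2 + 5 + 3 = 10
Bob -> Nora -> Alice -> Eve -> Grace: 14 + 2 + 5 + 3 = 24
Bob -> Alice -> Nora -> Eve -> Grace: 2 + 2 + 6 + 3 = 13
Best route has total 5.

5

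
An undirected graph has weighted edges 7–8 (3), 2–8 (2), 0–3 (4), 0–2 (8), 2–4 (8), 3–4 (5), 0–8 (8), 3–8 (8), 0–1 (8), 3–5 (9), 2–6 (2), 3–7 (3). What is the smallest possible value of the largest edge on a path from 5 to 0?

Some routes from 5 to 0:
5→3→8→2→0: max(9, 8, 2, 8) = 9
5→3→4→2→0: max(9, 5, 8, 8) = 9
5→3→7→8→2→0: max(9, 3, 3, 2, 8) = 9
5→3→4→2→8→0: max(9, 5, 8, 2, 8) = 9
5→3→8→0: max(9, 8, 8) = 9
The minimum achievable maximum is 9.

9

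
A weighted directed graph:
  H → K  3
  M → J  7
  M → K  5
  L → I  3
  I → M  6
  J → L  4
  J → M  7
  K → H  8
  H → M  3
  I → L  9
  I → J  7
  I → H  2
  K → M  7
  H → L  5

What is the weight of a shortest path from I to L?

7

Some routes from I to L:
I → L: 9
I → H → K → M → J → L: 2 + 3 + 7 + 7 + 4 = 23
I → H → M → J → L: 2 + 3 + 7 + 4 = 16
I → H → L: 2 + 5 = 7
I → M → J → L: 6 + 7 + 4 = 17
I → J → L: 7 + 4 = 11
Best route has total 7.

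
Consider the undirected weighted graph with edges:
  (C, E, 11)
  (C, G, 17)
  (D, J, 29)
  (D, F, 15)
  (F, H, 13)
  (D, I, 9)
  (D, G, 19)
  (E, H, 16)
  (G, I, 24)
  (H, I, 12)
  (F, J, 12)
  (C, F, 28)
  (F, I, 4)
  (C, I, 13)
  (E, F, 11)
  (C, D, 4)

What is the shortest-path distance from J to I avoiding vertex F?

38

Some routes from J to I avoiding F:
J-D-C-I: 29 + 4 + 13 = 46
J-D-I: 29 + 9 = 38
J-D-G-I: 29 + 19 + 24 = 72
J-D-C-E-H-I: 29 + 4 + 11 + 16 + 12 = 72
J-D-G-C-I: 29 + 19 + 17 + 13 = 78
J-D-C-G-I: 29 + 4 + 17 + 24 = 74
Shortest: 38.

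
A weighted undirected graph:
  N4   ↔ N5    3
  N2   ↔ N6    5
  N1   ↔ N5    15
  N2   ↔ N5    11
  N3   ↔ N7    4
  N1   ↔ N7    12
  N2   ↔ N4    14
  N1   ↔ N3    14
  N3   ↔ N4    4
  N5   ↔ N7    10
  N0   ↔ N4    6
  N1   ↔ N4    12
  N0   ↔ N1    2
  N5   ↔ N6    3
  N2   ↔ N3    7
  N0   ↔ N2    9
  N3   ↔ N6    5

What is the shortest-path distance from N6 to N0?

12

Some routes from N6 to N0:
N6 → N5 → N4 → N0: 3 + 3 + 6 = 12
N6 → N5 → N4 → N1 → N0: 3 + 3 + 12 + 2 = 20
N6 → N3 → N4 → N0: 5 + 4 + 6 = 15
N6 → N2 → N0: 5 + 9 = 14
The minimum is 12.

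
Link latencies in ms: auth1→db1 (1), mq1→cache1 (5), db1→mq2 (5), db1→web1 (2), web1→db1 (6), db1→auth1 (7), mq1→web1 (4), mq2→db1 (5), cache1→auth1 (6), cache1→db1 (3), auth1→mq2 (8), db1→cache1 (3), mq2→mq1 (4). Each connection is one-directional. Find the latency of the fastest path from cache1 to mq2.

Routes from cache1 to mq2:
cache1 - db1 - auth1 - mq2: 3 + 7 + 8 = 18
cache1 - db1 - mq2: 3 + 5 = 8
cache1 - auth1 - mq2: 6 + 8 = 14
cache1 - auth1 - db1 - mq2: 6 + 1 + 5 = 12
Best route has total 8 ms.

8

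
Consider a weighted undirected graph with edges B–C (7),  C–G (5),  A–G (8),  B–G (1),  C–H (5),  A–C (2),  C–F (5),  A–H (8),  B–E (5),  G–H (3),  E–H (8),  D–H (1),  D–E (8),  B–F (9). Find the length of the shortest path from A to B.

8

A few of the A→B routes:
A - C - G - B: 2 + 5 + 1 = 8
A - C - B: 2 + 7 = 9
A - G - B: 8 + 1 = 9
A - C - H - G - B: 2 + 5 + 3 + 1 = 11
The minimum is 8.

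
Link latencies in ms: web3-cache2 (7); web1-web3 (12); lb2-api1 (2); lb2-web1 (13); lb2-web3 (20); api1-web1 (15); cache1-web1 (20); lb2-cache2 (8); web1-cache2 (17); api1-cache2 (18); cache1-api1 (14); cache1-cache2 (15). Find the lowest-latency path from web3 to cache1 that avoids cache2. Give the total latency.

Some routes from web3 to cache1 avoiding cache2:
web3 -> web1 -> lb2 -> api1 -> cache1: 12 + 13 + 2 + 14 = 41
web3 -> web1 -> cache1: 12 + 20 = 32
web3 -> lb2 -> api1 -> cache1: 20 + 2 + 14 = 36
The minimum is 32 ms.

32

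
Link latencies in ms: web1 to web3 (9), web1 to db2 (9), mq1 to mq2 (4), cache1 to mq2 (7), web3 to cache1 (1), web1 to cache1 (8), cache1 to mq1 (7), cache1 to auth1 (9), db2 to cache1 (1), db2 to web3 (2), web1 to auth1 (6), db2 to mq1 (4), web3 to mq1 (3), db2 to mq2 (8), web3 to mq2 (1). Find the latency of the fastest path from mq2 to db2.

3

A few of the mq2→db2 routes:
mq2 -> web3 -> cache1 -> db2: 1 + 1 + 1 = 3
mq2 -> web3 -> mq1 -> db2: 1 + 3 + 4 = 8
mq2 -> db2: 8
mq2 -> web3 -> db2: 1 + 2 = 3
mq2 -> cache1 -> db2: 7 + 1 = 8
Best route has total 3 ms.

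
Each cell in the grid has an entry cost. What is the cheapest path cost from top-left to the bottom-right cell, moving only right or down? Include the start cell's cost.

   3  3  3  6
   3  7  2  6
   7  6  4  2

One optimal route is r0c0 r0c1 r0c2 r1c2 r2c2 r2c3.
Its cost is 3 + 3 + 3 + 2 + 4 + 2 = 17.

17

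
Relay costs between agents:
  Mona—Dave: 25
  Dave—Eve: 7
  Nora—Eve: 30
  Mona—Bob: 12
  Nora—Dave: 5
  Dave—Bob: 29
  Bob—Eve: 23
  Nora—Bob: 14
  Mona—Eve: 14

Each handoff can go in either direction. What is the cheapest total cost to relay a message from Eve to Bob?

Checking several routes:
Eve→Mona→Bob: 14 + 12 = 26
Eve→Dave→Mona→Bob: 7 + 25 + 12 = 44
Eve→Bob: 23
Eve→Dave→Bob: 7 + 29 = 36
Eve→Dave→Nora→Bob: 7 + 5 + 14 = 26
The minimum is 23.

23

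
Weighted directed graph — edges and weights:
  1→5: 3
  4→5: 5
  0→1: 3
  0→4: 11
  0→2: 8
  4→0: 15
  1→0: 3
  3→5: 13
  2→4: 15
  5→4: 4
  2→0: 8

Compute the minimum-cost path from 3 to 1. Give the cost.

35

Paths from 3 to 1:
3-5-4-0-1: 13 + 4 + 15 + 3 = 35
The minimum is 35.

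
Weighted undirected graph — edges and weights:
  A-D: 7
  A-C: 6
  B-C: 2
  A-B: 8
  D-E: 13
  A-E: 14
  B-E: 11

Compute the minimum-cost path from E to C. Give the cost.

13

Some routes from E to C:
E -> D -> A -> C: 13 + 7 + 6 = 26
E -> A -> B -> C: 14 + 8 + 2 = 24
E -> B -> C: 11 + 2 = 13
E -> B -> A -> C: 11 + 8 + 6 = 25
E -> A -> C: 14 + 6 = 20
Best route has total 13.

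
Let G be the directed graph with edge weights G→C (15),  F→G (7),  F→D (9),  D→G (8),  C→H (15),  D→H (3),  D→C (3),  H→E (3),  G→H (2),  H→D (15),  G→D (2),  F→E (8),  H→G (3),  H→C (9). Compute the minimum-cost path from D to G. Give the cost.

6

Candidate routes:
D → H → G: 3 + 3 = 6
D → G: 8
D → C → H → G: 3 + 15 + 3 = 21
Best route has total 6.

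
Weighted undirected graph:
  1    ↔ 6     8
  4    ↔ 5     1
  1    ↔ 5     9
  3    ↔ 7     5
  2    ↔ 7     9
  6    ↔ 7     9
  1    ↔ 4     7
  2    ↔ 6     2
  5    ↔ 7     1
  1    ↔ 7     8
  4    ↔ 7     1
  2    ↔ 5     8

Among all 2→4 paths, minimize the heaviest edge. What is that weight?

8

Comparing a few candidate routes:
2 → 5 → 7 → 4: max(8, 1, 1) = 8
2 → 6 → 1 → 7 → 4: max(2, 8, 8, 1) = 8
2 → 5 → 7 → 1 → 4: max(8, 1, 8, 7) = 8
2 → 5 → 4: max(8, 1) = 8
2 → 6 → 1 → 7 → 5 → 4: max(2, 8, 8, 1, 1) = 8
2 → 6 → 1 → 4: max(2, 8, 7) = 8
Best route has worst link 8.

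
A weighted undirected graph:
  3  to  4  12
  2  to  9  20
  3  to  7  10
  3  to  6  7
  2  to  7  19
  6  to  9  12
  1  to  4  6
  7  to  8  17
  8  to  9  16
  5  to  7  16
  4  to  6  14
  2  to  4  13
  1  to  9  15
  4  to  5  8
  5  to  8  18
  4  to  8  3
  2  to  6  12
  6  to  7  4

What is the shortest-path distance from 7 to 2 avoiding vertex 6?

19

Comparing a few candidate routes:
7-3-4-2: 10 + 12 + 13 = 35
7-2: 19
7-5-4-2: 16 + 8 + 13 = 37
7-8-4-2: 17 + 3 + 13 = 33
7-5-8-4-2: 16 + 18 + 3 + 13 = 50
Best route has total 19.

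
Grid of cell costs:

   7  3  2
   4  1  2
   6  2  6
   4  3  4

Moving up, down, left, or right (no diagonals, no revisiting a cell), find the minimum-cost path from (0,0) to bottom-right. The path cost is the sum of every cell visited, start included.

20

Cheapest: r0c0 → r0c1 → r1c1 → r2c1 → r3c1 → r3c2
  7 + 3 + 1 + 2 + 3 + 4 = 20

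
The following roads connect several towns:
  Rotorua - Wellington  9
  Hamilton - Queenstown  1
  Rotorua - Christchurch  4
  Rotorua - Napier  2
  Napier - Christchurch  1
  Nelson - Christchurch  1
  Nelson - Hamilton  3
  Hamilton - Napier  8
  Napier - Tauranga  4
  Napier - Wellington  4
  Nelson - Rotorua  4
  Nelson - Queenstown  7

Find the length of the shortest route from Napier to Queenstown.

Some routes from Napier to Queenstown:
Napier - Rotorua - Nelson - Hamilton - Queenstown: 2 + 4 + 3 + 1 = 10
Napier - Hamilton - Queenstown: 8 + 1 = 9
Napier - Rotorua - Christchurch - Nelson - Hamilton - Queenstown: 2 + 4 + 1 + 3 + 1 = 11
Napier - Christchurch - Nelson - Queenstown: 1 + 1 + 7 = 9
Napier - Christchurch - Nelson - Hamilton - Queenstown: 1 + 1 + 3 + 1 = 6
Best route has total 6.

6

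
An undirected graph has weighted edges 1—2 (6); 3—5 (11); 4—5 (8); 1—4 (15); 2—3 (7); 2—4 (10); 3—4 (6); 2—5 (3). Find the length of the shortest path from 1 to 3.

13

Some routes from 1 to 3:
1-2-3: 6 + 7 = 13
1-2-5-4-3: 6 + 3 + 8 + 6 = 23
1-4-3: 15 + 6 = 21
1-2-5-3: 6 + 3 + 11 = 20
1-2-4-3: 6 + 10 + 6 = 22
The minimum is 13.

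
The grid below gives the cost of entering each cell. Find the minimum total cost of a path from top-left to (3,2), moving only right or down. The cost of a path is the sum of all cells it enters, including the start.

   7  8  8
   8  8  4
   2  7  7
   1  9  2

Cheapest: [0,0]→[1,0]→[2,0]→[3,0]→[3,1]→[3,2]
  7 + 8 + 2 + 1 + 9 + 2 = 29
(Top row then right column would cost 36.)

29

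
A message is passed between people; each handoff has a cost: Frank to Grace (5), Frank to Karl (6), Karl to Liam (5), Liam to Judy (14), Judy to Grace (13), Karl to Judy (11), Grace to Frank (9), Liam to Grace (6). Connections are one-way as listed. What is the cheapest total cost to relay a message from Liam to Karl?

21

Routes from Liam to Karl:
Liam-Judy-Grace-Frank-Karl: 14 + 13 + 9 + 6 = 42
Liam-Grace-Frank-Karl: 6 + 9 + 6 = 21
The minimum is 21.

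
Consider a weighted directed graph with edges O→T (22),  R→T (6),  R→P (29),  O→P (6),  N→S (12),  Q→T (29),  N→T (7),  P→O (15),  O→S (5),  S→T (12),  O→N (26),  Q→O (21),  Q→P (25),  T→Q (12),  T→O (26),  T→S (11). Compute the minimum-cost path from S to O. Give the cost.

38

Paths from S to O:
S - T - Q - P - O: 12 + 12 + 25 + 15 = 64
S - T - O: 12 + 26 = 38
S - T - Q - O: 12 + 12 + 21 = 45
Best route has total 38.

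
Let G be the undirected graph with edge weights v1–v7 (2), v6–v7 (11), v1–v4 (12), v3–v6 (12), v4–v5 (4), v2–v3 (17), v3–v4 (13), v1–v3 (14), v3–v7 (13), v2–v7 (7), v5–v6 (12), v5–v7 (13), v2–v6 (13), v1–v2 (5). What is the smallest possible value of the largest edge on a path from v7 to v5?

12

Comparing a few candidate routes:
v7→v3→v4→v1→v2→v6→v5: max(13, 13, 12, 5, 13, 12) = 13
v7→v2→v1→v4→v5: max(7, 5, 12, 4) = 12
v7→v1→v4→v5: max(2, 12, 4) = 12
v7→v3→v4→v5: max(13, 13, 4) = 13
v7→v6→v5: max(11, 12) = 12
v7→v3→v6→v5: max(13, 12, 12) = 13
Smallest bottleneck: 12.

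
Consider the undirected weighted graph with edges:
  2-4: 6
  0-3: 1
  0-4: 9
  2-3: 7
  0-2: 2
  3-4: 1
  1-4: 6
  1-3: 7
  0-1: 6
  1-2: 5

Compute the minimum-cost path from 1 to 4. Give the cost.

6

Comparing a few candidate routes:
1 -> 4: 6
1 -> 3 -> 4: 7 + 1 = 8
1 -> 0 -> 3 -> 4: 6 + 1 + 1 = 8
The minimum is 6.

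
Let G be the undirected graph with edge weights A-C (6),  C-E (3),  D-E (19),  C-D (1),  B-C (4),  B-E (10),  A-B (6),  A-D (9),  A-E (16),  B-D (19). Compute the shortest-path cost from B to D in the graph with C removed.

15

Routes from B to D avoiding C:
B → E → A → D: 10 + 16 + 9 = 35
B → E → D: 10 + 19 = 29
B → D: 19
B → A → E → D: 6 + 16 + 19 = 41
B → A → D: 6 + 9 = 15
Best route has total 15.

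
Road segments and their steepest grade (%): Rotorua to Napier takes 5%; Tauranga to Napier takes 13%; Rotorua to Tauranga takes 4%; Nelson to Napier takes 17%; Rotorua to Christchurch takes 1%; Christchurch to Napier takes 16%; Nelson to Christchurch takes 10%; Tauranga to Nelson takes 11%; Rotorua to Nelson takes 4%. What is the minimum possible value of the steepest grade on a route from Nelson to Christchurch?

4

Some routes from Nelson to Christchurch:
Nelson→Christchurch: max(10) = 10
Nelson→Rotorua→Christchurch: max(4, 1) = 4
Nelson→Tauranga→Rotorua→Napier→Christchurch: max(11, 4, 5, 16) = 16
Nelson→Tauranga→Napier→Rotorua→Christchurch: max(11, 13, 5, 1) = 13
Nelson→Tauranga→Rotorua→Christchurch: max(11, 4, 1) = 11
Nelson→Tauranga→Napier→Christchurch: max(11, 13, 16) = 16
Smallest bottleneck: 4%.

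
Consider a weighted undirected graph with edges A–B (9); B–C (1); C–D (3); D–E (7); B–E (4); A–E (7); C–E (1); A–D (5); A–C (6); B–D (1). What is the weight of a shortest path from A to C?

6

A few of the A→C routes:
A→C: 6
A→D→C: 5 + 3 = 8
A→D→B→C: 5 + 1 + 1 = 7
The minimum is 6.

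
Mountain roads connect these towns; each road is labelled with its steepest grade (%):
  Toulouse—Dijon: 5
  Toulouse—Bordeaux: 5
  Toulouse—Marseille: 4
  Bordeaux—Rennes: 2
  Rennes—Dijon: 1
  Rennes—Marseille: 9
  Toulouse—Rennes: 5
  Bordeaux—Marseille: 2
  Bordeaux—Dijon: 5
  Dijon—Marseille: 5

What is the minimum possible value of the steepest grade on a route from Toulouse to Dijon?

4

A few of the Toulouse→Dijon routes:
Toulouse→Marseille→Bordeaux→Rennes→Dijon: max(4, 2, 2, 1) = 4
Toulouse→Bordeaux→Marseille→Dijon: max(5, 2, 5) = 5
Toulouse→Bordeaux→Dijon: max(5, 5) = 5
Toulouse→Bordeaux→Rennes→Dijon: max(5, 2, 1) = 5
The minimum achievable maximum is 4%.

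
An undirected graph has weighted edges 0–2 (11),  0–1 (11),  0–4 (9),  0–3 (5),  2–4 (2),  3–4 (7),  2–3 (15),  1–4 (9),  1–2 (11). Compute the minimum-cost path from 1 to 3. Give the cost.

Some routes from 1 to 3:
1 → 4 → 2 → 3: 9 + 2 + 15 = 26
1 → 2 → 3: 11 + 15 = 26
1 → 0 → 3: 11 + 5 = 16
1 → 4 → 0 → 3: 9 + 9 + 5 = 23
1 → 2 → 4 → 3: 11 + 2 + 7 = 20
1 → 4 → 3: 9 + 7 = 16
Shortest: 16.

16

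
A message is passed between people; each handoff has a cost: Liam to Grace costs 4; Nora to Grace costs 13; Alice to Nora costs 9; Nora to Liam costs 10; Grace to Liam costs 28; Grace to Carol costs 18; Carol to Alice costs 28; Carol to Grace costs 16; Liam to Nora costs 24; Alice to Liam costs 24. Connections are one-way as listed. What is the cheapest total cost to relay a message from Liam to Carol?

22

Paths from Liam to Carol:
Liam-Grace-Carol: 4 + 18 = 22
Liam-Nora-Grace-Carol: 24 + 13 + 18 = 55
The minimum is 22.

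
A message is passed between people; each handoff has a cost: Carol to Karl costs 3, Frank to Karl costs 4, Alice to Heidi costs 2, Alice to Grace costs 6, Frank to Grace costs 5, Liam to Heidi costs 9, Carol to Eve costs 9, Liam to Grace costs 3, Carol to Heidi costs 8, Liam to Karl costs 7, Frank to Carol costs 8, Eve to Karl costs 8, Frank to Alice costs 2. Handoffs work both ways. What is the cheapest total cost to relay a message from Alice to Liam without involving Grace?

11

A few of the Alice→Liam routes:
Alice-Heidi-Carol-Karl-Liam: 2 + 8 + 3 + 7 = 20
Alice-Frank-Karl-Carol-Heidi-Liam: 2 + 4 + 3 + 8 + 9 = 26
Alice-Frank-Carol-Karl-Liam: 2 + 8 + 3 + 7 = 20
Alice-Heidi-Liam: 2 + 9 = 11
Alice-Frank-Karl-Liam: 2 + 4 + 7 = 13
The minimum is 11.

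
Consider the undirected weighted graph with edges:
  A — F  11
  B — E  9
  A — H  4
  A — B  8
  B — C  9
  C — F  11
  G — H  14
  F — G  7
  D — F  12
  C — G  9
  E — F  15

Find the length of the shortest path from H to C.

21

Comparing a few candidate routes:
H→G→C: 14 + 9 = 23
H→A→F→C: 4 + 11 + 11 = 26
H→A→B→C: 4 + 8 + 9 = 21
Shortest: 21.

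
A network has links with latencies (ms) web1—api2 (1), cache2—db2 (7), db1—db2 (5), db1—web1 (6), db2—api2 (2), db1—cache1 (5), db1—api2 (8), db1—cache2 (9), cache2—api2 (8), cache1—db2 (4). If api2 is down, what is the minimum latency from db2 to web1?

Candidate routes:
db2 - cache1 - db1 - web1: 4 + 5 + 6 = 15
db2 - cache2 - db1 - web1: 7 + 9 + 6 = 22
db2 - db1 - web1: 5 + 6 = 11
Best route has total 11 ms.

11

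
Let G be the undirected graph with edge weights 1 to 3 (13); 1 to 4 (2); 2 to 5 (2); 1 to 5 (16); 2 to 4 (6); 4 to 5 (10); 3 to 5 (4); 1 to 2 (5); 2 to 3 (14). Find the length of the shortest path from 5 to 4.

Comparing a few candidate routes:
5 → 1 → 4: 16 + 2 = 18
5 → 2 → 1 → 4: 2 + 5 + 2 = 9
5 → 4: 10
5 → 2 → 4: 2 + 6 = 8
Shortest: 8.

8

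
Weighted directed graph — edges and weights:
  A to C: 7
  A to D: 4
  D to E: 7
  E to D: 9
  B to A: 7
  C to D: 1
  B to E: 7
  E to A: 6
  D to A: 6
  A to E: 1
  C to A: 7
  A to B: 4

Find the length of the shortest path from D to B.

Paths from D to B:
D-A-B: 6 + 4 = 10
D-E-A-B: 7 + 6 + 4 = 17
The minimum is 10.

10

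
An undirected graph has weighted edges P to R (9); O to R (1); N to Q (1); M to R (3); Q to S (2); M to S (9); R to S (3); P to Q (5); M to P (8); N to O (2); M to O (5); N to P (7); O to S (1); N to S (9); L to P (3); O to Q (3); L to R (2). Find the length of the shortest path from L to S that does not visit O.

5

A few of the L→S routes:
L - P - N - Q - S: 3 + 7 + 1 + 2 = 13
L - P - Q - S: 3 + 5 + 2 = 10
L - R - S: 2 + 3 = 5
Best route has total 5.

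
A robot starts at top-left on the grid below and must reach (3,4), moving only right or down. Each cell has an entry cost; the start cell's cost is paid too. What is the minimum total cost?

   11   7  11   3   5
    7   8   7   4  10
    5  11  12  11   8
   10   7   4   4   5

53

Take (0,0) → (1,0) → (2,0) → (3,0) → (3,1) → (3,2) → (3,3) → (3,4) for a total of 11 + 7 + 5 + 10 + 7 + 4 + 4 + 5 = 53.
For comparison, the top-then-right route costs 60.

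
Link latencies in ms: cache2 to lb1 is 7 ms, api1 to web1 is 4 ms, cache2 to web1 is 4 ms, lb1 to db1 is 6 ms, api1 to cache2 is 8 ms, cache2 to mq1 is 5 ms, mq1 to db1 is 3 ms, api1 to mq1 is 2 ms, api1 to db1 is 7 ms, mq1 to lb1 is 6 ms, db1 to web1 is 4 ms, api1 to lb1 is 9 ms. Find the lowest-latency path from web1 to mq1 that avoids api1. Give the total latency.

7

Candidate routes:
web1→db1→lb1→mq1: 4 + 6 + 6 = 16
web1→db1→lb1→cache2→mq1: 4 + 6 + 7 + 5 = 22
web1→cache2→lb1→db1→mq1: 4 + 7 + 6 + 3 = 20
web1→db1→mq1: 4 + 3 = 7
web1→cache2→lb1→mq1: 4 + 7 + 6 = 17
web1→cache2→mq1: 4 + 5 = 9
Shortest: 7 ms.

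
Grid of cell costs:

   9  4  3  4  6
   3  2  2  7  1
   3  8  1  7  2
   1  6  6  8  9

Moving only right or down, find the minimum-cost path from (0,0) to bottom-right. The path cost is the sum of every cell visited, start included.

Take (0,0) → (1,0) → (1,1) → (1,2) → (1,3) → (1,4) → (2,4) → (3,4) for a total of 9 + 3 + 2 + 2 + 7 + 1 + 2 + 9 = 35.
For comparison, the top-then-right route costs 38.

35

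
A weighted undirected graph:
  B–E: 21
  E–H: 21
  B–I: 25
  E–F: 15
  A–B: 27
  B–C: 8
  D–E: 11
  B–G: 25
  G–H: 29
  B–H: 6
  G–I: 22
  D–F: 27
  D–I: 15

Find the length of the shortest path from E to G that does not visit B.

48

Routes from E to G avoiding B:
E-D-I-G: 11 + 15 + 22 = 48
E-H-G: 21 + 29 = 50
E-F-D-I-G: 15 + 27 + 15 + 22 = 79
The minimum is 48.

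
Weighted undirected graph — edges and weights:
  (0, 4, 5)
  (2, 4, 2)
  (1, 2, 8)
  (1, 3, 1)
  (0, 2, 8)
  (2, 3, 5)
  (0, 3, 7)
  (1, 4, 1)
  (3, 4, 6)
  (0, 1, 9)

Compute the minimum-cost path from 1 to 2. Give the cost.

Checking several routes:
1 -> 4 -> 2: 1 + 2 = 3
1 -> 3 -> 2: 1 + 5 = 6
1 -> 2: 8
The minimum is 3.

3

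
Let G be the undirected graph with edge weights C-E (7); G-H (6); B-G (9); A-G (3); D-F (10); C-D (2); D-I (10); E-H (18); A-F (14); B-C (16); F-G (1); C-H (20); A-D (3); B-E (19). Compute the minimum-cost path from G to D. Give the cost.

Comparing a few candidate routes:
G → B → C → D: 9 + 16 + 2 = 27
G → H → C → D: 6 + 20 + 2 = 28
G → A → F → D: 3 + 14 + 10 = 27
G → A → D: 3 + 3 = 6
G → F → A → D: 1 + 14 + 3 = 18
G → F → D: 1 + 10 = 11
Best route has total 6.

6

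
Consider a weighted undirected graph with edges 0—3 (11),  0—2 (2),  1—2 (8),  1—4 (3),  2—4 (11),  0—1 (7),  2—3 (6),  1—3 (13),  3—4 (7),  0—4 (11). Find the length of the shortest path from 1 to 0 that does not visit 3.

Paths from 1 to 0 avoiding 3:
1 - 0: 7
1 - 4 - 2 - 0: 3 + 11 + 2 = 16
1 - 2 - 0: 8 + 2 = 10
1 - 4 - 0: 3 + 11 = 14
1 - 2 - 4 - 0: 8 + 11 + 11 = 30
Shortest: 7.

7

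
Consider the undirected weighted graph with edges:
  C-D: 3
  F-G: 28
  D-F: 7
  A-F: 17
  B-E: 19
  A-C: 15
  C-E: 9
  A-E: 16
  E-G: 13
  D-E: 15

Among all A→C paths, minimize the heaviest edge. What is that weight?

Comparing a few candidate routes:
A → E → C: max(16, 9) = 16
A → C: max(15) = 15
A → E → D → C: max(16, 15, 3) = 16
Best route has worst link 15.

15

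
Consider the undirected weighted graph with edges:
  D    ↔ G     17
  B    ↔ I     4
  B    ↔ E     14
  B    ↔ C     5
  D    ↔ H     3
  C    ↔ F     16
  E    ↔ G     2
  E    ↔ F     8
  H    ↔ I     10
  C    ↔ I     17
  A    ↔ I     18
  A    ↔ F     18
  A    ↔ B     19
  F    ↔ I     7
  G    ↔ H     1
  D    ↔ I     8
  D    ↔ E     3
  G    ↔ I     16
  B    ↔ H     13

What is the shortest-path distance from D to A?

26

Comparing a few candidate routes:
D-H-I-A: 3 + 10 + 18 = 31
D-I-A: 8 + 18 = 26
D-I-F-A: 8 + 7 + 18 = 33
D-E-F-A: 3 + 8 + 18 = 29
D-H-G-E-F-A: 3 + 1 + 2 + 8 + 18 = 32
D-I-B-A: 8 + 4 + 19 = 31
Best route has total 26.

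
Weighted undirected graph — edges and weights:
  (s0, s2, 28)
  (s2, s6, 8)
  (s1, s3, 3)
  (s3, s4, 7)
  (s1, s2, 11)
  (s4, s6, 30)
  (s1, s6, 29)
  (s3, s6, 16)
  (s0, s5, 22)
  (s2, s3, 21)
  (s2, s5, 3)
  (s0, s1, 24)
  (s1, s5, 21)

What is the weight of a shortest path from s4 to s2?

A few of the s4→s2 routes:
s4-s3-s1-s2: 7 + 3 + 11 = 21
s4-s3-s6-s2: 7 + 16 + 8 = 31
s4-s3-s2: 7 + 21 = 28
Shortest: 21.

21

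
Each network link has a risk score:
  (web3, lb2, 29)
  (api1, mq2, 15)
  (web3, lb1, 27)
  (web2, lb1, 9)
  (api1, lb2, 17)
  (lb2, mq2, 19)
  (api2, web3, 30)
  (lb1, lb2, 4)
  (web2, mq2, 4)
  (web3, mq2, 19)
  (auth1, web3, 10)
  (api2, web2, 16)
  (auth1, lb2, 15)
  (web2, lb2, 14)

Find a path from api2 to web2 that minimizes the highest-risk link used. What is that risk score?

Comparing a few candidate routes:
api2 -> web2: max(16) = 16
api2 -> web3 -> auth1 -> lb2 -> mq2 -> web2: max(30, 10, 15, 19, 4) = 30
api2 -> web3 -> lb1 -> lb2 -> api1 -> mq2 -> web2: max(30, 27, 4, 17, 15, 4) = 30
api2 -> web3 -> lb1 -> lb2 -> web2: max(30, 27, 4, 14) = 30
api2 -> web3 -> lb1 -> web2: max(30, 27, 9) = 30
api2 -> web3 -> lb1 -> lb2 -> mq2 -> web2: max(30, 27, 4, 19, 4) = 30
Best route has worst link 16.

16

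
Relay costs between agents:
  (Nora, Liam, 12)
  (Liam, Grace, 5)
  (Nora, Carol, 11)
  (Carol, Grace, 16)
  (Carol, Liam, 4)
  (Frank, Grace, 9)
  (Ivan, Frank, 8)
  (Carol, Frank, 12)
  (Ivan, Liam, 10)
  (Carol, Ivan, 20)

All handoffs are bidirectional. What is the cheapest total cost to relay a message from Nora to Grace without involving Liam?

Candidate routes:
Nora -> Carol -> Frank -> Grace: 11 + 12 + 9 = 32
Nora -> Carol -> Ivan -> Frank -> Grace: 11 + 20 + 8 + 9 = 48
Nora -> Carol -> Grace: 11 + 16 = 27
Best route has total 27.

27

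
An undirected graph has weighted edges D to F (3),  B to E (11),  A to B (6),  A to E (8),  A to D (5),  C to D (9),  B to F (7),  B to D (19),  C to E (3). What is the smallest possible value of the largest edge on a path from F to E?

Comparing a few candidate routes:
F-D-A-E: max(3, 5, 8) = 8
F-D-C-E: max(3, 9, 3) = 9
F-B-A-D-C-E: max(7, 6, 5, 9, 3) = 9
F-B-A-E: max(7, 6, 8) = 8
Best route has worst link 8.

8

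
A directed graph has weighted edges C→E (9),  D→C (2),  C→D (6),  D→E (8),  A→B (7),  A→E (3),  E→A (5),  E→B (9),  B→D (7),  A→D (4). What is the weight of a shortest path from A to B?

7

Checking several routes:
A-E-B: 3 + 9 = 12
A-B: 7
A-D-E-B: 4 + 8 + 9 = 21
Shortest: 7.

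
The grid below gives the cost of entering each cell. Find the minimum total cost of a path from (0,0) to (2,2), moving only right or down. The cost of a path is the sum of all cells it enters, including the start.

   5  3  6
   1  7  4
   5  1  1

Take [0,0] [1,0] [2,0] [2,1] [2,2] for a total of 5 + 1 + 5 + 1 + 1 = 13.

13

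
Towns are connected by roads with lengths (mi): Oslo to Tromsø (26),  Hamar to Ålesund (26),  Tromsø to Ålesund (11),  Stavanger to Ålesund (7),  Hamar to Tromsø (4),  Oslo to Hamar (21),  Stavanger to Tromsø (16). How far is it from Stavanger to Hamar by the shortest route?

A few of the Stavanger→Hamar routes:
Stavanger - Tromsø - Hamar: 16 + 4 = 20
Stavanger - Ålesund - Hamar: 7 + 26 = 33
Stavanger - Ålesund - Tromsø - Hamar: 7 + 11 + 4 = 22
The minimum is 20 mi.

20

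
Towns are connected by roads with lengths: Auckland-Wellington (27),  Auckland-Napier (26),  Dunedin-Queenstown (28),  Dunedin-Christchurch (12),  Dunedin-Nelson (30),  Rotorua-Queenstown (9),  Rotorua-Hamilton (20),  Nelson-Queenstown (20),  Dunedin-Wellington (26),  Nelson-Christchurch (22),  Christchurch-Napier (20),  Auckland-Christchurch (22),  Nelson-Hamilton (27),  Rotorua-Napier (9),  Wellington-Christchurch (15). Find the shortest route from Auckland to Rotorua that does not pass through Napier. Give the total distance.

71

Some routes from Auckland to Rotorua avoiding Napier:
Auckland-Wellington-Dunedin-Queenstown-Rotorua: 27 + 26 + 28 + 9 = 90
Auckland-Christchurch-Nelson-Hamilton-Rotorua: 22 + 22 + 27 + 20 = 91
Auckland-Christchurch-Nelson-Queenstown-Rotorua: 22 + 22 + 20 + 9 = 73
Auckland-Christchurch-Dunedin-Queenstown-Rotorua: 22 + 12 + 28 + 9 = 71
The minimum is 71.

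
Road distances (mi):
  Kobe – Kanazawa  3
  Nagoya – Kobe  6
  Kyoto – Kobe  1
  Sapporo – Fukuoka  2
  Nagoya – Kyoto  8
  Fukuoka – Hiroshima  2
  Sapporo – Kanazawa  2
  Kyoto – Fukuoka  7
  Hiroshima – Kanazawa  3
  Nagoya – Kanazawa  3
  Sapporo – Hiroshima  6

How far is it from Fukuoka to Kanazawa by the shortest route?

A few of the Fukuoka→Kanazawa routes:
Fukuoka → Sapporo → Hiroshima → Kanazawa: 2 + 6 + 3 = 11
Fukuoka → Sapporo → Kanazawa: 2 + 2 = 4
Fukuoka → Hiroshima → Sapporo → Kanazawa: 2 + 6 + 2 = 10
Fukuoka → Hiroshima → Kanazawa: 2 + 3 = 5
Shortest: 4 mi.

4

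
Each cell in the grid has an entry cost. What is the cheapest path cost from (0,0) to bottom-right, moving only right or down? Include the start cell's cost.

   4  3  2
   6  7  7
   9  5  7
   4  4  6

Best path: r0c0→r0c1→r0c2→r1c2→r2c2→r3c2
Cost: 4 + 3 + 2 + 7 + 7 + 6 = 29

29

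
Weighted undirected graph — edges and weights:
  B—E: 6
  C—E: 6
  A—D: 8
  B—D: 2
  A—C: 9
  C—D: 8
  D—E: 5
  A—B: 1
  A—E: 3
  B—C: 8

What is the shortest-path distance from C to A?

Some routes from C to A:
C-E-B-A: 6 + 6 + 1 = 13
C-D-B-A: 8 + 2 + 1 = 11
C-B-A: 8 + 1 = 9
C-A: 9
C-E-A: 6 + 3 = 9
Shortest: 9.

9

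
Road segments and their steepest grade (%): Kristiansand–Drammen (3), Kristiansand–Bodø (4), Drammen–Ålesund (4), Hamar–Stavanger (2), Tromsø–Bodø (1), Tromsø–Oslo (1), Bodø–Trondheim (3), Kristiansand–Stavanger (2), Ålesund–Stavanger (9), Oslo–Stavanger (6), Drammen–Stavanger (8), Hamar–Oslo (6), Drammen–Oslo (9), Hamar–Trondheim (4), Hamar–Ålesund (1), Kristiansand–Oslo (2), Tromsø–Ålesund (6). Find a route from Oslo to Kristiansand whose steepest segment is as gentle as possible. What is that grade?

2

Comparing a few candidate routes:
Oslo → Tromsø → Bodø → Trondheim → Hamar → Ålesund → Drammen → Kristiansand: max(1, 1, 3, 4, 1, 4, 3) = 4
Oslo → Hamar → Ålesund → Drammen → Kristiansand: max(6, 1, 4, 3) = 6
Oslo → Tromsø → Bodø → Trondheim → Hamar → Stavanger → Kristiansand: max(1, 1, 3, 4, 2, 2) = 4
Oslo → Tromsø → Bodø → Kristiansand: max(1, 1, 4) = 4
Oslo → Hamar → Ålesund → Tromsø → Bodø → Kristiansand: max(6, 1, 6, 1, 4) = 6
Oslo → Kristiansand: max(2) = 2
Best route has worst link 2%.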